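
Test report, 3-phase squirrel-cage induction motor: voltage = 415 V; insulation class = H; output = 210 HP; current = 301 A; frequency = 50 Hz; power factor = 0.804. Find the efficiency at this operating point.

P_out = 210 × 746 = 156660 W
P_in = √3·V_L·I_L·cosφ = 1.732 × 415 × 301 × 0.804 = 173948 W
η = P_out / P_in = 156660 / 173948 = 0.901 = 90.1%

90.1 %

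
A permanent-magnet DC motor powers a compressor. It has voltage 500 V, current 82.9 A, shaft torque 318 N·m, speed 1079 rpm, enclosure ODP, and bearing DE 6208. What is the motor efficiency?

ω = 2π × 1079/60 = 113 rad/s; P_out = τω = 318 × 113 = 35934 W
P_in = V·I = 500 × 82.9 = 41450 W
η = P_out / P_in = 35934 / 41450 = 0.867 = 86.7%

86.7 %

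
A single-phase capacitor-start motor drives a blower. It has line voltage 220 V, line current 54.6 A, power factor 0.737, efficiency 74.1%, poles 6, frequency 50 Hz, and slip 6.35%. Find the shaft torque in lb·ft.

P_in = V·I·cosφ = 220 × 54.6 × 0.737 = 8853 W
P_out = η·P_in = 0.741 × 8853 = 6560 W
n_s = 120×50/6 = 1000 rpm; n = 1000×(1−0.0635) = 937 rpm
ω = 2π×937/60 = 98.12 rad/s
τ = P_out/ω = 6560/98.12 = 66.86 N·m
In lb·ft: 66.86/1.356 = 49.3 lb·ft

49.3 lb·ft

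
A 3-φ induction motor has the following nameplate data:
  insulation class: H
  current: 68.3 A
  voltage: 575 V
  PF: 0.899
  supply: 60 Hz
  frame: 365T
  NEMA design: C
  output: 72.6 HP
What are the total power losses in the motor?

P_in = √3·V·I·cosφ = 1.732×575×68.3×0.899 = 61150 W
P_out = 72.6×746 = 54160 W
Losses = P_in − P_out = 61150 − 54160 = 6990 W

6990 W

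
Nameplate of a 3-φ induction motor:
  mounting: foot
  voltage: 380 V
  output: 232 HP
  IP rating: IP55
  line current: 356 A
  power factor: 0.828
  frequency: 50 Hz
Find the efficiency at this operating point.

89.2 %

P_out = 232 × 746 = 173072 W
P_in = √3·V_L·I_L·cosφ = 1.732 × 380 × 356 × 0.828 = 194005 W
η = P_out / P_in = 173072 / 194005 = 0.892 = 89.2%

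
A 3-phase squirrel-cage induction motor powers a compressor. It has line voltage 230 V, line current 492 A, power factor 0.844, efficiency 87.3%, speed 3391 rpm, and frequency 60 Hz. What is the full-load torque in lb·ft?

P_in = √3·V·I·cosφ = 1.732 × 230 × 492 × 0.844 = 165418 W
P_out = η·P_in = 0.873 × 165418 = 144410 W
n = 3391 rpm
ω = 2π×3391/60 = 355.1 rad/s
τ = P_out/ω = 144410/355.1 = 406.7 N·m
In lb·ft: 406.7/1.356 = 300 lb·ft

300 lb·ft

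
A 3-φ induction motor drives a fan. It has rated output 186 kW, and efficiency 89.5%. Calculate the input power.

P_out = 186000 W
P_in = P_out/η = 186000/0.895 = 207821 W = 208 kW

208 kW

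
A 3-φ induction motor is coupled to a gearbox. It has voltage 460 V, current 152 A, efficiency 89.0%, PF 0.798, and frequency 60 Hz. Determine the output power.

P_in = √3·V·I·cosφ = 1.732 × 460 × 152 × 0.798 = 96639 W
P_out = η·P_in = 0.89 × 96639 = 86009 W

86 kW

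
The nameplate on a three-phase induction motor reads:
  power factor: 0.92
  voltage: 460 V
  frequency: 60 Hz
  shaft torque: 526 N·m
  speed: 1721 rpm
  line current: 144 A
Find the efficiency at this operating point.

ω = 2π × 1721/60 = 180.2 rad/s; P_out = τω = 526 × 180.2 = 94785 W
P_in = √3·V_L·I_L·cosφ = 1.732 × 460 × 144 × 0.92 = 105549 W
η = P_out / P_in = 94785 / 105549 = 0.898 = 89.8%

89.8 %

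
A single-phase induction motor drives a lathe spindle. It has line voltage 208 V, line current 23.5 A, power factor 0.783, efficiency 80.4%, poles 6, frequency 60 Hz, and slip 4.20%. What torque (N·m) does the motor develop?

P_in = V·I·cosφ = 208 × 23.5 × 0.783 = 3827 W
P_out = η·P_in = 0.804 × 3827 = 3077 W
n_s = 120×60/6 = 1200 rpm; n = 1200×(1−0.042) = 1150 rpm
ω = 2π×1150/60 = 120.4 rad/s
τ = P_out/ω = 3077/120.4 = 25.6 N·m

25.6 N·m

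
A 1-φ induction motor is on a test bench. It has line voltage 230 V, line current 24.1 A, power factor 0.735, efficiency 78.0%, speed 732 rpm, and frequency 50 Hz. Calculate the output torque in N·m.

41.5 N·m

P_in = V·I·cosφ = 230 × 24.1 × 0.735 = 4074 W
P_out = η·P_in = 0.78 × 4074 = 3178 W
n = 732 rpm
ω = 2π×732/60 = 76.65 rad/s
τ = P_out/ω = 3178/76.65 = 41.5 N·m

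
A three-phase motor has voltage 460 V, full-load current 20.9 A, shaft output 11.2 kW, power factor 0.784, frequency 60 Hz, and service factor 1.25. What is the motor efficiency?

P_out = 11.2 kW = 11200 W
P_in = √3·V_L·I_L·cosφ = 1.732 × 460 × 20.9 × 0.784 = 13055 W
η = P_out / P_in = 11200 / 13055 = 0.858 = 85.8%

85.8 %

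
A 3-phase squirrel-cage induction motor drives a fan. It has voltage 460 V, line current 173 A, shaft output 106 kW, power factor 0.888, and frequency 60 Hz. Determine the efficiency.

86.6 %

P_out = 106 kW = 106000 W
P_in = √3·V_L·I_L·cosφ = 1.732 × 460 × 173 × 0.888 = 122395 W
η = P_out / P_in = 106000 / 122395 = 0.866 = 86.6%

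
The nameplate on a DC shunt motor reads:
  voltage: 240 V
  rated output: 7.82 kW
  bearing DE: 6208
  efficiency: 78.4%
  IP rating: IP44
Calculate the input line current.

P_out = 7.82 kW = 7820 W
P_in = P_out / η = 7820 / 0.784 = 9974 W
I = P_in / V = 9974 / 240 = 41.6 A

41.6 A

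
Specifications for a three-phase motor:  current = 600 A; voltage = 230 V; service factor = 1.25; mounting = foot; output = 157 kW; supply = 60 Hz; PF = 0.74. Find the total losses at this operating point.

19.9 kW

P_in = √3·V·I·cosφ = 1.732×230×600×0.74 = 176872 W
P_out = 157000 W
Losses = P_in − P_out = 176872 − 157000 = 19872 W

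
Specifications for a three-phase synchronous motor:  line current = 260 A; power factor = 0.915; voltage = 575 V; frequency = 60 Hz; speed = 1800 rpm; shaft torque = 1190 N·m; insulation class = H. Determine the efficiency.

ω = 2π × 1800/60 = 188.5 rad/s; P_out = τω = 1190 × 188.5 = 224315 W
P_in = √3·V_L·I_L·cosφ = 1.732 × 575 × 260 × 0.915 = 236925 W
η = P_out / P_in = 224315 / 236925 = 0.947 = 94.7%

94.7 %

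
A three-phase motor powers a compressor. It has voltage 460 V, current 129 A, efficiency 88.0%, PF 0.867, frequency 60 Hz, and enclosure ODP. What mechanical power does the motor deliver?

78.4 kW

P_in = √3·V·I·cosφ = 1.732 × 460 × 129 × 0.867 = 89108 W
P_out = η·P_in = 0.88 × 89108 = 78415 W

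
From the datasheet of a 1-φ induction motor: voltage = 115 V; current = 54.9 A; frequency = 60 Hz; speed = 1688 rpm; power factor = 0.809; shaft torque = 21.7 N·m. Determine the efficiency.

75.1 %

ω = 2π × 1688/60 = 176.8 rad/s; P_out = τω = 21.7 × 176.8 = 3837 W
P_in = V·I·cosφ = 115 × 54.9 × 0.809 = 5108 W
η = P_out / P_in = 3837 / 5108 = 0.751 = 75.1%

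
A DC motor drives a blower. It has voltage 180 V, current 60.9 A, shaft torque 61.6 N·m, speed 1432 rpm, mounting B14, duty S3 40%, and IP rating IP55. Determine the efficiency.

ω = 2π × 1432/60 = 150 rad/s; P_out = τω = 61.6 × 150 = 9240 W
P_in = V·I = 180 × 60.9 = 10962 W
η = P_out / P_in = 9240 / 10962 = 0.843 = 84.3%

84.3 %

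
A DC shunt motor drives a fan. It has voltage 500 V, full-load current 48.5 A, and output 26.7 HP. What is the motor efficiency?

82.1 %

P_out = 26.7 × 746 = 19918 W
P_in = V·I = 500 × 48.5 = 24250 W
η = P_out / P_in = 19918 / 24250 = 0.821 = 82.1%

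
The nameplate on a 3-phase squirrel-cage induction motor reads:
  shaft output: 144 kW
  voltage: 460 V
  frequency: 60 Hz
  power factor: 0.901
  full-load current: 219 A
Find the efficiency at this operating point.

91.6 %

P_out = 144 kW = 144000 W
P_in = √3·V_L·I_L·cosφ = 1.732 × 460 × 219 × 0.901 = 157208 W
η = P_out / P_in = 144000 / 157208 = 0.916 = 91.6%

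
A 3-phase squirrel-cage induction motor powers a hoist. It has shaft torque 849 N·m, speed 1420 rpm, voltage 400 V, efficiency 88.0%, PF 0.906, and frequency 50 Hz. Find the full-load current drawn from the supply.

229 A

ω = 2π×1420/60 = 148.7 rad/s; P_out = τω = 849 × 148.7 = 126246 W
P_in = P_out / η = 126246 / 0.880 = 143461 W
I_L = P_in / (√3·V_L·cosφ) = 143461 / (1.732 × 400 × 0.906) = 229 A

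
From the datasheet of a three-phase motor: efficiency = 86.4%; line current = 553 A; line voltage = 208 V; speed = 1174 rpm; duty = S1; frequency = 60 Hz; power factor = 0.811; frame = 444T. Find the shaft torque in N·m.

1140 N·m

P_in = √3·V·I·cosφ = 1.732 × 208 × 553 × 0.811 = 161569 W
P_out = η·P_in = 0.864 × 161569 = 139596 W
n = 1174 rpm
ω = 2π×1174/60 = 122.9 rad/s
τ = P_out/ω = 139596/122.9 = 1140 N·m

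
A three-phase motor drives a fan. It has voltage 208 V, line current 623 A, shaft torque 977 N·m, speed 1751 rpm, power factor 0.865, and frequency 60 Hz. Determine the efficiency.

ω = 2π × 1751/60 = 183.4 rad/s; P_out = τω = 977 × 183.4 = 179182 W
P_in = √3·V_L·I_L·cosφ = 1.732 × 208 × 623 × 0.865 = 194140 W
η = P_out / P_in = 179182 / 194140 = 0.923 = 92.3%

92.3 %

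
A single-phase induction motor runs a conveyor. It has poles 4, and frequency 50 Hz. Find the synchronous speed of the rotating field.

1500 rpm

n_s = 120f/p = 120×50/4 = 1500 rpm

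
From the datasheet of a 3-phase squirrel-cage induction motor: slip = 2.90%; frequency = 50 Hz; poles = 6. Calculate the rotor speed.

n_s = 120f/p = 120×50/6 = 1000 rpm
n = n_s(1 − s) = 1000 × (1 − 0.029) = 971 rpm

971 rpm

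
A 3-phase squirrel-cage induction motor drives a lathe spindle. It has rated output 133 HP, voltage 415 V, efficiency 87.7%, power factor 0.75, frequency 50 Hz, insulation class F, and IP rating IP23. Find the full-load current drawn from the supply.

210 A

P_out = 133 × 746 = 99218 W
P_in = P_out / η = 99218 / 0.877 = 113133 W
I_L = P_in / (√3·V_L·cosφ) = 113133 / (1.732 × 415 × 0.75) = 210 A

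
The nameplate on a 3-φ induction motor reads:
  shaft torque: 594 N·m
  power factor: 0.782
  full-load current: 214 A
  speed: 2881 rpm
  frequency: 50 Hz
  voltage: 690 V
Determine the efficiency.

89.6 %

ω = 2π × 2881/60 = 301.7 rad/s; P_out = τω = 594 × 301.7 = 179210 W
P_in = √3·V_L·I_L·cosφ = 1.732 × 690 × 214 × 0.782 = 199994 W
η = P_out / P_in = 179210 / 199994 = 0.896 = 89.6%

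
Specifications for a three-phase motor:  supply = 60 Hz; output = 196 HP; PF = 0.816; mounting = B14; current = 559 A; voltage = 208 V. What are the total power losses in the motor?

18.1 kW

P_in = √3·V·I·cosφ = 1.732×208×559×0.816 = 164329 W
P_out = 196×746 = 146216 W
Losses = P_in − P_out = 164329 − 146216 = 18113 W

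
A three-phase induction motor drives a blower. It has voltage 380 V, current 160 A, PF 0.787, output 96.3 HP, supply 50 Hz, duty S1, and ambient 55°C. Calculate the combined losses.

P_in = √3·V·I·cosφ = 1.732×380×160×0.787 = 82876 W
P_out = 96.3×746 = 71840 W
Losses = P_in − P_out = 82876 − 71840 = 11036 W

11000 W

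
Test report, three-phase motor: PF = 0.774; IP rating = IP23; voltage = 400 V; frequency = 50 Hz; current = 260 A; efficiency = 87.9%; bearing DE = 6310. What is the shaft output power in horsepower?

164 HP

P_in = √3·V·I·cosφ = 1.732 × 400 × 260 × 0.774 = 139419 W
P_out = η·P_in = 0.879 × 139419 = 122549 W
= 122549/746 = 164 HP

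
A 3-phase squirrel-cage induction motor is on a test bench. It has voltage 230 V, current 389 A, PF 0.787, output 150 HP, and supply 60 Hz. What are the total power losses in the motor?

10100 W

P_in = √3·V·I·cosφ = 1.732×230×389×0.787 = 121955 W
P_out = 150×746 = 111900 W
Losses = P_in − P_out = 121955 − 111900 = 10055 W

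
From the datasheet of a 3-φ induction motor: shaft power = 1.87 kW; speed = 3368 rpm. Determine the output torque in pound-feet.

3.91 lb·ft

ω = 2π × 3368/60 = 352.7 rad/s
τ = P/ω = 1870/352.7 = 5.302 N·m
In lb·ft: 5.302/1.356 = 3.91 lb·ft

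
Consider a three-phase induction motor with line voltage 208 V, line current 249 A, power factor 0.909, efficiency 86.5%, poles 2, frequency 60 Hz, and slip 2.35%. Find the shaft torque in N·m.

192 N·m

P_in = √3·V·I·cosφ = 1.732 × 208 × 249 × 0.909 = 81541 W
P_out = η·P_in = 0.865 × 81541 = 70533 W
n_s = 120×60/2 = 3600 rpm; n = 3600×(1−0.0235) = 3515 rpm
ω = 2π×3515/60 = 368.1 rad/s
τ = P_out/ω = 70533/368.1 = 192 N·m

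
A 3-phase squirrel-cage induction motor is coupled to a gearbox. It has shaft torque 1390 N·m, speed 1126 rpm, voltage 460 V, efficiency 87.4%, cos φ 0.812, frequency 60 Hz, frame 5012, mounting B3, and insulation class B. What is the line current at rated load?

290 A

ω = 2π×1126/60 = 117.9 rad/s; P_out = τω = 1390 × 117.9 = 163881 W
P_in = P_out / η = 163881 / 0.874 = 187507 W
I_L = P_in / (√3·V_L·cosφ) = 187507 / (1.732 × 460 × 0.812) = 290 A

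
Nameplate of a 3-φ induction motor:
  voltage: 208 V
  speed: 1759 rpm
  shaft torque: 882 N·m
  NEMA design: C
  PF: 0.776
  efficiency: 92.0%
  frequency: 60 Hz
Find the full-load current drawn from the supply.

632 A

ω = 2π×1759/60 = 184.2 rad/s; P_out = τω = 882 × 184.2 = 162464 W
P_in = P_out / η = 162464 / 0.920 = 176591 W
I_L = P_in / (√3·V_L·cosφ) = 176591 / (1.732 × 208 × 0.776) = 632 A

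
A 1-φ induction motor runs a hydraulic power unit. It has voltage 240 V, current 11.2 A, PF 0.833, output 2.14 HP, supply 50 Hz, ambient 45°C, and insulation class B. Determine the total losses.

P_in = V·I·cosφ = 240×11.2×0.833 = 2239 W
P_out = 2.14×746 = 1596 W
Losses = P_in − P_out = 2239 − 1596 = 643 W

643 W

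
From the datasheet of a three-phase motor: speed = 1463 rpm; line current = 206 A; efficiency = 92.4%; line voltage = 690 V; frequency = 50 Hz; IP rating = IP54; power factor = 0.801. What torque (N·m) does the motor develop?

1190 N·m

P_in = √3·V·I·cosφ = 1.732 × 690 × 206 × 0.801 = 197195 W
P_out = η·P_in = 0.924 × 197195 = 182208 W
n = 1463 rpm
ω = 2π×1463/60 = 153.2 rad/s
τ = P_out/ω = 182208/153.2 = 1190 N·m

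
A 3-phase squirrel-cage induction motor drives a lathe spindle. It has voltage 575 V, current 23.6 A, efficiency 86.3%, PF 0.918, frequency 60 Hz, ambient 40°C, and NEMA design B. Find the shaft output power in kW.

P_in = √3·V·I·cosφ = 1.732 × 575 × 23.6 × 0.918 = 21576 W
P_out = η·P_in = 0.863 × 21576 = 18620 W

18.6 kW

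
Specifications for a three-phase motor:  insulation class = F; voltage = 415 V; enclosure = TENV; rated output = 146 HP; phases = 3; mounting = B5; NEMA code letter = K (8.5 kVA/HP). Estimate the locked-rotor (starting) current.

S_LR = 8.5 × 146 = 1241 kVA
I_LR = S_LR/(√3·V_L) = 1241000/(1.732×415) = 1730 A

1730 A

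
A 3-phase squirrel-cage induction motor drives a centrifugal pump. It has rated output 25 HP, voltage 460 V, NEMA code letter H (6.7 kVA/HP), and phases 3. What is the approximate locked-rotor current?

S_LR = 6.7 × 25 = 167.5 kVA
I_LR = S_LR/(√3·V_L) = 167500/(1.732×460) = 210 A

210 A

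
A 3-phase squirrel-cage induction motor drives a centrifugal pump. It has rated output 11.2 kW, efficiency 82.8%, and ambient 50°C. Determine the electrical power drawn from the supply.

13.5 kW

P_out = 11200 W
P_in = P_out/η = 11200/0.828 = 13527 W = 13.5 kW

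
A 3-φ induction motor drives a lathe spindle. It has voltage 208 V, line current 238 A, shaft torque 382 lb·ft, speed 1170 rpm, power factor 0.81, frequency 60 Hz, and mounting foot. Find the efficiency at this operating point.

τ = 382 lb·ft × 1.356 = 518 N·m
ω = 2π × 1170/60 = 122.5 rad/s; P_out = τω = 518 × 122.5 = 63455 W
P_in = √3·V_L·I_L·cosφ = 1.732 × 208 × 238 × 0.81 = 69450 W
η = P_out / P_in = 63455 / 69450 = 0.914 = 91.4%

91.4 %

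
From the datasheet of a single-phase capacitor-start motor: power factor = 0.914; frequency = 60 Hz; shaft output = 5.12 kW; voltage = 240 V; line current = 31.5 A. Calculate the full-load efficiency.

P_out = 5.12 kW = 5120 W
P_in = V·I·cosφ = 240 × 31.5 × 0.914 = 6910 W
η = P_out / P_in = 5120 / 6910 = 0.741 = 74.1%

74.1 %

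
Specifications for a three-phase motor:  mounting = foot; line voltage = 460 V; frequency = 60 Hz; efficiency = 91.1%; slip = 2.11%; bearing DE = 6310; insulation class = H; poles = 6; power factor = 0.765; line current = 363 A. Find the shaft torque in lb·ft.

1210 lb·ft

P_in = √3·V·I·cosφ = 1.732 × 460 × 363 × 0.765 = 221245 W
P_out = η·P_in = 0.911 × 221245 = 201554 W
n_s = 120×60/6 = 1200 rpm; n = 1200×(1−0.0211) = 1175 rpm
ω = 2π×1175/60 = 123 rad/s
τ = P_out/ω = 201554/123 = 1639 N·m
In lb·ft: 1639/1.356 = 1210 lb·ft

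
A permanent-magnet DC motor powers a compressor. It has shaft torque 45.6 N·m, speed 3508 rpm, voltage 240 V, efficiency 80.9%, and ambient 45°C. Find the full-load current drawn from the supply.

ω = 2π×3508/60 = 367.4 rad/s; P_out = τω = 45.6 × 367.4 = 16753 W
P_in = P_out / η = 16753 / 0.809 = 20708 W
I = P_in / V = 20708 / 240 = 86.3 A

86.3 A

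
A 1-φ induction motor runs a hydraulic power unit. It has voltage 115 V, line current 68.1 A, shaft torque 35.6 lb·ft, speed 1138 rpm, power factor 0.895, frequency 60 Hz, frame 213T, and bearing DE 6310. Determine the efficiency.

82.1 %

τ = 35.6 lb·ft × 1.356 = 48.27 N·m
ω = 2π × 1138/60 = 119.2 rad/s; P_out = τω = 48.27 × 119.2 = 5754 W
P_in = V·I·cosφ = 115 × 68.1 × 0.895 = 7009 W
η = P_out / P_in = 5754 / 7009 = 0.821 = 82.1%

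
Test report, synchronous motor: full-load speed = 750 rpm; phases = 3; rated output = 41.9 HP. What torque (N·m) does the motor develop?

398 N·m

P_out = 41.9 × 746 = 31257 W
ω = 2π × 750/60 = 78.54 rad/s
τ = P_out/ω = 31257/78.54 = 398 N·m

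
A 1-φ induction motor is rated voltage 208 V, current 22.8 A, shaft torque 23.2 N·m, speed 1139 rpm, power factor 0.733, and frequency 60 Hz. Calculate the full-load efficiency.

ω = 2π × 1139/60 = 119.3 rad/s; P_out = τω = 23.2 × 119.3 = 2768 W
P_in = V·I·cosφ = 208 × 22.8 × 0.733 = 3476 W
η = P_out / P_in = 2768 / 3476 = 0.796 = 79.6%

79.6 %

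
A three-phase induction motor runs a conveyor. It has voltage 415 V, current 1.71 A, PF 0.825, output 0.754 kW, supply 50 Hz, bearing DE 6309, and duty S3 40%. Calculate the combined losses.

P_in = √3·V·I·cosφ = 1.732×415×1.71×0.825 = 1014 W
P_out = 754 W
Losses = P_in − P_out = 1014 − 754 = 260 W

260 W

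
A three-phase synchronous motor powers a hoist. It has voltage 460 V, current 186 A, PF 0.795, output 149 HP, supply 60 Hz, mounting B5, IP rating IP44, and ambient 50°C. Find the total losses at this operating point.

P_in = √3·V·I·cosφ = 1.732×460×186×0.795 = 117811 W
P_out = 149×746 = 111154 W
Losses = P_in − P_out = 117811 − 111154 = 6657 W

6660 W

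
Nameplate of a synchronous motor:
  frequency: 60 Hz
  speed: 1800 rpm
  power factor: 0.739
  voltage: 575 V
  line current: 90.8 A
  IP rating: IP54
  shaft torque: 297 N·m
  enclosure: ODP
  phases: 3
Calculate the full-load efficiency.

83.8 %

ω = 2π × 1800/60 = 188.5 rad/s; P_out = τω = 297 × 188.5 = 55985 W
P_in = √3·V_L·I_L·cosφ = 1.732 × 575 × 90.8 × 0.739 = 66826 W
η = P_out / P_in = 55985 / 66826 = 0.838 = 83.8%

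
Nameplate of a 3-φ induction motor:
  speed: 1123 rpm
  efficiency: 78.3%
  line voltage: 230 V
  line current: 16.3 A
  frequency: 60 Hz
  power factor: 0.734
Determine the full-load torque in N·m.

P_in = √3·V·I·cosφ = 1.732 × 230 × 16.3 × 0.734 = 4766 W
P_out = η·P_in = 0.783 × 4766 = 3732 W
n = 1123 rpm
ω = 2π×1123/60 = 117.6 rad/s
τ = P_out/ω = 3732/117.6 = 31.7 N·m

31.7 N·m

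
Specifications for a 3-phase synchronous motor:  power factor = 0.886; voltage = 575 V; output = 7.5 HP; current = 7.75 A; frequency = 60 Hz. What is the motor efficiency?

P_out = 7.5 × 746 = 5595 W
P_in = √3·V_L·I_L·cosφ = 1.732 × 575 × 7.75 × 0.886 = 6838 W
η = P_out / P_in = 5595 / 6838 = 0.818 = 81.8%

81.8 %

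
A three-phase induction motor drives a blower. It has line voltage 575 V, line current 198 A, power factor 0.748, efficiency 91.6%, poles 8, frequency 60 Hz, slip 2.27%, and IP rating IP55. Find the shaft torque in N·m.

P_in = √3·V·I·cosφ = 1.732 × 575 × 198 × 0.748 = 147497 W
P_out = η·P_in = 0.916 × 147497 = 135107 W
n_s = 120×60/8 = 900 rpm; n = 900×(1−0.0227) = 880 rpm
ω = 2π×880/60 = 92.15 rad/s
τ = P_out/ω = 135107/92.15 = 1470 N·m

1470 N·m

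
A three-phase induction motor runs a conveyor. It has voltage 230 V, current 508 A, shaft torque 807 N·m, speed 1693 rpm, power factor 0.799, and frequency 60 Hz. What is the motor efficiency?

ω = 2π × 1693/60 = 177.3 rad/s; P_out = τω = 807 × 177.3 = 143081 W
P_in = √3·V_L·I_L·cosφ = 1.732 × 230 × 508 × 0.799 = 161691 W
η = P_out / P_in = 143081 / 161691 = 0.885 = 88.5%

88.5 %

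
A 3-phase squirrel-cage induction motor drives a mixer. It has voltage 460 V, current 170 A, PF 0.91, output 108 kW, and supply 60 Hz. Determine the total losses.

P_in = √3·V·I·cosφ = 1.732×460×170×0.91 = 123253 W
P_out = 108000 W
Losses = P_in − P_out = 123253 − 108000 = 15253 W

15.3 kW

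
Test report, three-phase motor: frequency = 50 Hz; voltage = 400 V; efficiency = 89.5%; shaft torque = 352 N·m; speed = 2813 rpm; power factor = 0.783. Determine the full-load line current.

214 A

ω = 2π×2813/60 = 294.6 rad/s; P_out = τω = 352 × 294.6 = 103699 W
P_in = P_out / η = 103699 / 0.895 = 115865 W
I_L = P_in / (√3·V_L·cosφ) = 115865 / (1.732 × 400 × 0.783) = 214 A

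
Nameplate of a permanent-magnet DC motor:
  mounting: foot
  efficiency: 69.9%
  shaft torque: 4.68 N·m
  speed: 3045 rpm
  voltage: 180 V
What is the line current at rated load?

ω = 2π×3045/60 = 318.9 rad/s; P_out = τω = 4.68 × 318.9 = 1492 W
P_in = P_out / η = 1492 / 0.699 = 2134 W
I = P_in / V = 2134 / 180 = 11.9 A

11.9 A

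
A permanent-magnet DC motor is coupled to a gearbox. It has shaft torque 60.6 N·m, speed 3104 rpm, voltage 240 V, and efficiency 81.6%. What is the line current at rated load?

ω = 2π×3104/60 = 325.1 rad/s; P_out = τω = 60.6 × 325.1 = 19701 W
P_in = P_out / η = 19701 / 0.816 = 24143 W
I = P_in / V = 24143 / 240 = 101 A

101 A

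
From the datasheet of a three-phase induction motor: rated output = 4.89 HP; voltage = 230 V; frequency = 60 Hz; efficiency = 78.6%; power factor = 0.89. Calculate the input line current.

13.1 A

P_out = 4.89 × 746 = 3648 W
P_in = P_out / η = 3648 / 0.786 = 4641 W
I_L = P_in / (√3·V_L·cosφ) = 4641 / (1.732 × 230 × 0.89) = 13.1 A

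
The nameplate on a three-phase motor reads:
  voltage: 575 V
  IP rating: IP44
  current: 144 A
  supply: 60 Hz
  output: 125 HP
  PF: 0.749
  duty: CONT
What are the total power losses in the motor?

P_in = √3·V·I·cosφ = 1.732×575×144×0.749 = 107414 W
P_out = 125×746 = 93250 W
Losses = P_in − P_out = 107414 − 93250 = 14164 W

14200 W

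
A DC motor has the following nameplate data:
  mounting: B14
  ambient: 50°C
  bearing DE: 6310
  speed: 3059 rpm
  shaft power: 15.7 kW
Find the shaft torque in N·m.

ω = 2π × 3059/60 = 320.3 rad/s
τ = P/ω = 15700/320.3 = 49 N·m

49 N·m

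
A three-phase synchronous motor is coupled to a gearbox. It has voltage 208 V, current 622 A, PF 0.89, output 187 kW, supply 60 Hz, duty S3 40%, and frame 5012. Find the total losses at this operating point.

P_in = √3·V·I·cosφ = 1.732×208×622×0.89 = 199431 W
P_out = 187000 W
Losses = P_in − P_out = 199431 − 187000 = 12431 W

12400 W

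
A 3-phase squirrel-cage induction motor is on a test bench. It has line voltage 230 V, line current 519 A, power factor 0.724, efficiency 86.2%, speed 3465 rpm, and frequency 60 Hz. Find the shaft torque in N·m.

356 N·m

P_in = √3·V·I·cosφ = 1.732 × 230 × 519 × 0.724 = 149686 W
P_out = η·P_in = 0.862 × 149686 = 129029 W
n = 3465 rpm
ω = 2π×3465/60 = 362.9 rad/s
τ = P_out/ω = 129029/362.9 = 356 N·m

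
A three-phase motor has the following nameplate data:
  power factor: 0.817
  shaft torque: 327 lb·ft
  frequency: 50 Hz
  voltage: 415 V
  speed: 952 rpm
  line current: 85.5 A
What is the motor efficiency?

τ = 327 lb·ft × 1.356 = 443.4 N·m
ω = 2π × 952/60 = 99.69 rad/s; P_out = τω = 443.4 × 99.69 = 44203 W
P_in = √3·V_L·I_L·cosφ = 1.732 × 415 × 85.5 × 0.817 = 50209 W
η = P_out / P_in = 44203 / 50209 = 0.880 = 88.0%

88.0 %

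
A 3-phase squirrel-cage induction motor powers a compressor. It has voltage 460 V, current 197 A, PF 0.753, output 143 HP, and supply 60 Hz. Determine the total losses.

P_in = √3·V·I·cosφ = 1.732×460×197×0.753 = 118186 W
P_out = 143×746 = 106678 W
Losses = P_in − P_out = 118186 − 106678 = 11508 W

11.5 kW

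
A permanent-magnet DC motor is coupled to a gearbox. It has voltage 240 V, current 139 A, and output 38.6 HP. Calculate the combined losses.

P_in = V·I = 240×139 = 33360 W
P_out = 38.6×746 = 28796 W
Losses = P_in − P_out = 33360 − 28796 = 4564 W

4560 W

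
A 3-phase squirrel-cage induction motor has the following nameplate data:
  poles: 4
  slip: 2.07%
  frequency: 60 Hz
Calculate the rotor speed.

n_s = 120f/p = 120×60/4 = 1800 rpm
n = n_s(1 − s) = 1800 × (1 − 0.0207) = 1763 rpm

1763 rpm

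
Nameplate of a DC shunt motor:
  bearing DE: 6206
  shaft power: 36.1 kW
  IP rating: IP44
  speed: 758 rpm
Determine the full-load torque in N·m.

ω = 2π × 758/60 = 79.38 rad/s
τ = P/ω = 36100/79.38 = 455 N·m

455 N·m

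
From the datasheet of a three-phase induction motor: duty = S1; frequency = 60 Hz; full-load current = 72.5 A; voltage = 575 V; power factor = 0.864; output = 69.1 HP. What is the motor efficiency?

P_out = 69.1 × 746 = 51549 W
P_in = √3·V_L·I_L·cosφ = 1.732 × 575 × 72.5 × 0.864 = 62383 W
η = P_out / P_in = 51549 / 62383 = 0.826 = 82.6%

82.6 %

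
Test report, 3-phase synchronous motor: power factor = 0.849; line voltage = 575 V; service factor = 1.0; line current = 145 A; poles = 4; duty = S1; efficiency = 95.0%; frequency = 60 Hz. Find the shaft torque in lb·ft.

P_in = √3·V·I·cosφ = 1.732 × 575 × 145 × 0.849 = 122600 W
P_out = η·P_in = 0.95 × 122600 = 116470 W
n = n_s = 120×60/4 = 1800 rpm (synchronous)
ω = 2π×1800/60 = 188.5 rad/s
τ = P_out/ω = 116470/188.5 = 617.9 N·m
In lb·ft: 617.9/1.356 = 456 lb·ft

456 lb·ft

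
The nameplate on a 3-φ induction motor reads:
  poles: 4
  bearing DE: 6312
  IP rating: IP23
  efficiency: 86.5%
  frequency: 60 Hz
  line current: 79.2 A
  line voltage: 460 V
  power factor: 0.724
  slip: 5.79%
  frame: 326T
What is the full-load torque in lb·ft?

P_in = √3·V·I·cosφ = 1.732 × 460 × 79.2 × 0.724 = 45685 W
P_out = η·P_in = 0.865 × 45685 = 39518 W
n_s = 120×60/4 = 1800 rpm; n = 1800×(1−0.0579) = 1696 rpm
ω = 2π×1696/60 = 177.6 rad/s
τ = P_out/ω = 39518/177.6 = 222.5 N·m
In lb·ft: 222.5/1.356 = 164 lb·ft

164 lb·ft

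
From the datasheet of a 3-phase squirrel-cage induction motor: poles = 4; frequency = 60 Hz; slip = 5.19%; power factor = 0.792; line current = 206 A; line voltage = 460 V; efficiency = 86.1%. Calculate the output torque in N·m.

P_in = √3·V·I·cosφ = 1.732 × 460 × 206 × 0.792 = 129986 W
P_out = η·P_in = 0.861 × 129986 = 111918 W
n_s = 120×60/4 = 1800 rpm; n = 1800×(1−0.0519) = 1707 rpm
ω = 2π×1707/60 = 178.8 rad/s
τ = P_out/ω = 111918/178.8 = 626 N·m

626 N·m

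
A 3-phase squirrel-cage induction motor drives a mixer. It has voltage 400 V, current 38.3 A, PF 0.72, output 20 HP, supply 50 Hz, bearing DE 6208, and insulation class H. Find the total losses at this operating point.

4190 W

P_in = √3·V·I·cosφ = 1.732×400×38.3×0.72 = 19105 W
P_out = 20×746 = 14920 W
Losses = P_in − P_out = 19105 − 14920 = 4185 W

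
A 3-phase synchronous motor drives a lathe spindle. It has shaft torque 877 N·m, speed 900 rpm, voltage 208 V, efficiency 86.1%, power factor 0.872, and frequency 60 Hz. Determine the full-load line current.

ω = 2π×900/60 = 94.25 rad/s; P_out = τω = 877 × 94.25 = 82657 W
P_in = P_out / η = 82657 / 0.861 = 96001 W
I_L = P_in / (√3·V_L·cosφ) = 96001 / (1.732 × 208 × 0.872) = 306 A

306 A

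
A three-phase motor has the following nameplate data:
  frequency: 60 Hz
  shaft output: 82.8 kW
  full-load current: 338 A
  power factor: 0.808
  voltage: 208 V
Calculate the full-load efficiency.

P_out = 82.8 kW = 82800 W
P_in = √3·V_L·I_L·cosφ = 1.732 × 208 × 338 × 0.808 = 98387 W
η = P_out / P_in = 82800 / 98387 = 0.842 = 84.2%

84.2 %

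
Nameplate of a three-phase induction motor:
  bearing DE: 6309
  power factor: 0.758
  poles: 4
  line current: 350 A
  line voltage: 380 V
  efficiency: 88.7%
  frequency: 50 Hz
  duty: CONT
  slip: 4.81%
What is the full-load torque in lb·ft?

P_in = √3·V·I·cosφ = 1.732 × 380 × 350 × 0.758 = 174610 W
P_out = η·P_in = 0.887 × 174610 = 154879 W
n_s = 120×50/4 = 1500 rpm; n = 1500×(1−0.0481) = 1428 rpm
ω = 2π×1428/60 = 149.5 rad/s
τ = P_out/ω = 154879/149.5 = 1036 N·m
In lb·ft: 1036/1.356 = 764 lb·ft

764 lb·ft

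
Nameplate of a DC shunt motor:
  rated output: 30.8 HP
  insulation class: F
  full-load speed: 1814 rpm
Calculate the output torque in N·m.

P_out = 30.8 × 746 = 22977 W
ω = 2π × 1814/60 = 190 rad/s
τ = P_out/ω = 22977/190 = 121 N·m

121 N·m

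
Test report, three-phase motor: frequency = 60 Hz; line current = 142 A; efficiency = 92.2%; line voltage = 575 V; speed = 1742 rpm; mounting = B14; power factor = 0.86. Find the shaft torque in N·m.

615 N·m

P_in = √3·V·I·cosφ = 1.732 × 575 × 142 × 0.86 = 121619 W
P_out = η·P_in = 0.922 × 121619 = 112133 W
n = 1742 rpm
ω = 2π×1742/60 = 182.4 rad/s
τ = P_out/ω = 112133/182.4 = 615 N·m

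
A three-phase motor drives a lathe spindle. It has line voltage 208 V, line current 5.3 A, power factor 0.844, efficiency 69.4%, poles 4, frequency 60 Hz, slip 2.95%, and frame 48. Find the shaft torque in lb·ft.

4.51 lb·ft

P_in = √3·V·I·cosφ = 1.732 × 208 × 5.3 × 0.844 = 1611 W
P_out = η·P_in = 0.694 × 1611 = 1118 W
n_s = 120×60/4 = 1800 rpm; n = 1800×(1−0.0295) = 1747 rpm
ω = 2π×1747/60 = 182.9 rad/s
τ = P_out/ω = 1118/182.9 = 6.113 N·m
In lb·ft: 6.113/1.356 = 4.51 lb·ft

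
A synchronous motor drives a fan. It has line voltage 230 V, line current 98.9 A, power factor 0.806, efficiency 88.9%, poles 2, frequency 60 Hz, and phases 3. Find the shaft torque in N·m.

74.9 N·m

P_in = √3·V·I·cosφ = 1.732 × 230 × 98.9 × 0.806 = 31755 W
P_out = η·P_in = 0.889 × 31755 = 28230 W
n = n_s = 120×60/2 = 3600 rpm (synchronous)
ω = 2π×3600/60 = 377 rad/s
τ = P_out/ω = 28230/377 = 74.9 N·m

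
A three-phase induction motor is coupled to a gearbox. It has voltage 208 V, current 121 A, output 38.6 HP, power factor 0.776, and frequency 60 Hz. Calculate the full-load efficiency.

85.1 %

P_out = 38.6 × 746 = 28796 W
P_in = √3·V_L·I_L·cosφ = 1.732 × 208 × 121 × 0.776 = 33827 W
η = P_out / P_in = 28796 / 33827 = 0.851 = 85.1%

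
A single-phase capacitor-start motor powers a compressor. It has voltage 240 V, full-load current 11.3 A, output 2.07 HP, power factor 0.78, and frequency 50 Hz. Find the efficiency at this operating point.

P_out = 2.07 × 746 = 1544 W
P_in = V·I·cosφ = 240 × 11.3 × 0.78 = 2115 W
η = P_out / P_in = 1544 / 2115 = 0.730 = 73.0%

73.0 %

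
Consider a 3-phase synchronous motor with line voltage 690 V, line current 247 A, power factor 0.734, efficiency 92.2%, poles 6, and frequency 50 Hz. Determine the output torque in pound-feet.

P_in = √3·V·I·cosφ = 1.732 × 690 × 247 × 0.734 = 216666 W
P_out = η·P_in = 0.922 × 216666 = 199766 W
n = n_s = 120×50/6 = 1000 rpm (synchronous)
ω = 2π×1000/60 = 104.7 rad/s
τ = P_out/ω = 199766/104.7 = 1908 N·m
In lb·ft: 1908/1.356 = 1410 lb·ft

1410 lb·ft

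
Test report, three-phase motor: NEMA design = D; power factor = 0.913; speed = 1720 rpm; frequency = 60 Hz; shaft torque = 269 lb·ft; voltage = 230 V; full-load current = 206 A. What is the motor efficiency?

87.7 %

τ = 269 lb·ft × 1.356 = 364.8 N·m
ω = 2π × 1720/60 = 180.1 rad/s; P_out = τω = 364.8 × 180.1 = 65700 W
P_in = √3·V_L·I_L·cosφ = 1.732 × 230 × 206 × 0.913 = 74923 W
η = P_out / P_in = 65700 / 74923 = 0.877 = 87.7%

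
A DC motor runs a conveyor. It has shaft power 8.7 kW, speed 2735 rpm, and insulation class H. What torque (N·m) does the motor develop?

30.4 N·m

ω = 2π × 2735/60 = 286.4 rad/s
τ = P/ω = 8700/286.4 = 30.4 N·m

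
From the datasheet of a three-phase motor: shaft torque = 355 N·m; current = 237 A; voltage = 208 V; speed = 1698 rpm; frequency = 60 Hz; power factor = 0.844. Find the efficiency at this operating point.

ω = 2π × 1698/60 = 177.8 rad/s; P_out = τω = 355 × 177.8 = 63119 W
P_in = √3·V_L·I_L·cosφ = 1.732 × 208 × 237 × 0.844 = 72061 W
η = P_out / P_in = 63119 / 72061 = 0.876 = 87.6%

87.6 %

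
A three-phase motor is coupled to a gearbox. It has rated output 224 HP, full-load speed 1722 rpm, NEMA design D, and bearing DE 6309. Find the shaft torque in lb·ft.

683 lb·ft

P_out = 224 × 746 = 167104 W
ω = 2π × 1722/60 = 180.3 rad/s
τ = P_out/ω = 167104/180.3 = 926.8 N·m
In lb·ft: 926.8/1.356 = 683 lb·ft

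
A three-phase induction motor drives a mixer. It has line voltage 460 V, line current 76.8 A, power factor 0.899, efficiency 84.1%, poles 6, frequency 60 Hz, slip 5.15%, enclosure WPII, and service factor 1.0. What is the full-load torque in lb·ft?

P_in = √3·V·I·cosφ = 1.732 × 460 × 76.8 × 0.899 = 55008 W
P_out = η·P_in = 0.841 × 55008 = 46262 W
n_s = 120×60/6 = 1200 rpm; n = 1200×(1−0.0515) = 1138 rpm
ω = 2π×1138/60 = 119.2 rad/s
τ = P_out/ω = 46262/119.2 = 388.1 N·m
In lb·ft: 388.1/1.356 = 286 lb·ft

286 lb·ft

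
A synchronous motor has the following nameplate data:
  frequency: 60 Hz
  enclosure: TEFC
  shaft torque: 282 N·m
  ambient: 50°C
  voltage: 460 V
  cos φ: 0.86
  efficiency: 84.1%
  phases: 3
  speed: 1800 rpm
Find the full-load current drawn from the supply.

ω = 2π×1800/60 = 188.5 rad/s; P_out = τω = 282 × 188.5 = 53157 W
P_in = P_out / η = 53157 / 0.841 = 63207 W
I_L = P_in / (√3·V_L·cosφ) = 63207 / (1.732 × 460 × 0.86) = 92.2 A

92.2 A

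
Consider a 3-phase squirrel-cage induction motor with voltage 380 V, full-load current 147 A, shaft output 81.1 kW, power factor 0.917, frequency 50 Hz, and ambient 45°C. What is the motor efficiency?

P_out = 81.1 kW = 81100 W
P_in = √3·V_L·I_L·cosφ = 1.732 × 380 × 147 × 0.917 = 88719 W
η = P_out / P_in = 81100 / 88719 = 0.914 = 91.4%

91.4 %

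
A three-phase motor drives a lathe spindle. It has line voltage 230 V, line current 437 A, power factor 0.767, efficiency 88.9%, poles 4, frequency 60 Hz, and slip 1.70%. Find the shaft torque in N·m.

641 N·m

P_in = √3·V·I·cosφ = 1.732 × 230 × 437 × 0.767 = 133522 W
P_out = η·P_in = 0.889 × 133522 = 118701 W
n_s = 120×60/4 = 1800 rpm; n = 1800×(1−0.017) = 1769 rpm
ω = 2π×1769/60 = 185.2 rad/s
τ = P_out/ω = 118701/185.2 = 641 N·m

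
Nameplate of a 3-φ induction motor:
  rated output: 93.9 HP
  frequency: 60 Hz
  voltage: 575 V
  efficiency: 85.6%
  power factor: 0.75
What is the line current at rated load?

110 A

P_out = 93.9 × 746 = 70049 W
P_in = P_out / η = 70049 / 0.856 = 81833 W
I_L = P_in / (√3·V_L·cosφ) = 81833 / (1.732 × 575 × 0.75) = 110 A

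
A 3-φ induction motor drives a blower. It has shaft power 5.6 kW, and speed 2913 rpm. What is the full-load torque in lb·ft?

ω = 2π × 2913/60 = 305 rad/s
τ = P/ω = 5600/305 = 18.36 N·m
In lb·ft: 18.36/1.356 = 13.5 lb·ft

13.5 lb·ft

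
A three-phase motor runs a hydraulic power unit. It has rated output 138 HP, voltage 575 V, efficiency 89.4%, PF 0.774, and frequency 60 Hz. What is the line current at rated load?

149 A

P_out = 138 × 746 = 102948 W
P_in = P_out / η = 102948 / 0.894 = 115154 W
I_L = P_in / (√3·V_L·cosφ) = 115154 / (1.732 × 575 × 0.774) = 149 A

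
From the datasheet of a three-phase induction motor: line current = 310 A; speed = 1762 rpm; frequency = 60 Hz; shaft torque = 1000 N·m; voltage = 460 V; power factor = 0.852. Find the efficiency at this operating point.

ω = 2π × 1762/60 = 184.5 rad/s; P_out = τω = 1000 × 184.5 = 184500 W
P_in = √3·V_L·I_L·cosφ = 1.732 × 460 × 310 × 0.852 = 210430 W
η = P_out / P_in = 184500 / 210430 = 0.877 = 87.7%

87.7 %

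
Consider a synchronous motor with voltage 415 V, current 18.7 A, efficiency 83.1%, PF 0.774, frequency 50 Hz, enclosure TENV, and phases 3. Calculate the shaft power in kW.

8.65 kW

P_in = √3·V·I·cosφ = 1.732 × 415 × 18.7 × 0.774 = 10403 W
P_out = η·P_in = 0.831 × 10403 = 8645 W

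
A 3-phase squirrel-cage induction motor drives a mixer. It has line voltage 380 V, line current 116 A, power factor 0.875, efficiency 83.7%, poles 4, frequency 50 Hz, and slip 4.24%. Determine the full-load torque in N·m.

P_in = √3·V·I·cosφ = 1.732 × 380 × 116 × 0.875 = 66803 W
P_out = η·P_in = 0.837 × 66803 = 55914 W
n_s = 120×50/4 = 1500 rpm; n = 1500×(1−0.0424) = 1436 rpm
ω = 2π×1436/60 = 150.4 rad/s
τ = P_out/ω = 55914/150.4 = 372 N·m

372 N·m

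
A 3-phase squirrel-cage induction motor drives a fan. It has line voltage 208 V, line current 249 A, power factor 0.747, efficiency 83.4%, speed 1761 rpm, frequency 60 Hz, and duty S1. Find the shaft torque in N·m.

303 N·m

P_in = √3·V·I·cosφ = 1.732 × 208 × 249 × 0.747 = 67009 W
P_out = η·P_in = 0.834 × 67009 = 55886 W
n = 1761 rpm
ω = 2π×1761/60 = 184.4 rad/s
τ = P_out/ω = 55886/184.4 = 303 N·m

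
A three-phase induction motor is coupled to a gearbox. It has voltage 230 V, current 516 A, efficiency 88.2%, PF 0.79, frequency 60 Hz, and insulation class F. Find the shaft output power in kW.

143 kW

P_in = √3·V·I·cosφ = 1.732 × 230 × 516 × 0.79 = 162387 W
P_out = η·P_in = 0.882 × 162387 = 143225 W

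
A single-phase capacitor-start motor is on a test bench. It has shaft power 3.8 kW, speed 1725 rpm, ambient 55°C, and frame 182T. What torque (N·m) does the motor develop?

21 N·m

ω = 2π × 1725/60 = 180.6 rad/s
τ = P/ω = 3800/180.6 = 21 N·m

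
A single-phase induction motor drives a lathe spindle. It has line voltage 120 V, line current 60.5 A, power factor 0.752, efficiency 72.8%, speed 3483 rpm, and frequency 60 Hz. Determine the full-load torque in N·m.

10.9 N·m

P_in = V·I·cosφ = 120 × 60.5 × 0.752 = 5460 W
P_out = η·P_in = 0.728 × 5460 = 3975 W
n = 3483 rpm
ω = 2π×3483/60 = 364.7 rad/s
τ = P_out/ω = 3975/364.7 = 10.9 N·m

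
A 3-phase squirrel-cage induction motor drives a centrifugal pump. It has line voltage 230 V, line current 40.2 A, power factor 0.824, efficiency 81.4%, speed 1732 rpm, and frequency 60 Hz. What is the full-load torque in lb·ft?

P_in = √3·V·I·cosφ = 1.732 × 230 × 40.2 × 0.824 = 13196 W
P_out = η·P_in = 0.814 × 13196 = 10742 W
n = 1732 rpm
ω = 2π×1732/60 = 181.4 rad/s
τ = P_out/ω = 10742/181.4 = 59.22 N·m
In lb·ft: 59.22/1.356 = 43.7 lb·ft

43.7 lb·ft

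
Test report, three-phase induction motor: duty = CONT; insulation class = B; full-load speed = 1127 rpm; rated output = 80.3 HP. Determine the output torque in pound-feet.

P_out = 80.3 × 746 = 59904 W
ω = 2π × 1127/60 = 118 rad/s
τ = P_out/ω = 59904/118 = 507.7 N·m
In lb·ft: 507.7/1.356 = 374 lb·ft

374 lb·ft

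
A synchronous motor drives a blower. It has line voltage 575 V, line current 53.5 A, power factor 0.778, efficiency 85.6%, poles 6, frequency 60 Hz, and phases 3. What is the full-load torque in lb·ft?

208 lb·ft

P_in = √3·V·I·cosφ = 1.732 × 575 × 53.5 × 0.778 = 41452 W
P_out = η·P_in = 0.856 × 41452 = 35483 W
n = n_s = 120×60/6 = 1200 rpm (synchronous)
ω = 2π×1200/60 = 125.7 rad/s
τ = P_out/ω = 35483/125.7 = 282.3 N·m
In lb·ft: 282.3/1.356 = 208 lb·ft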